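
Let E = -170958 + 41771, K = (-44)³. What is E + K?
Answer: -214371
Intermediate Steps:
K = -85184
E = -129187
E + K = -129187 - 85184 = -214371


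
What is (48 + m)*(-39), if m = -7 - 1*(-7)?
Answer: -1872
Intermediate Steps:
m = 0 (m = -7 + 7 = 0)
(48 + m)*(-39) = (48 + 0)*(-39) = 48*(-39) = -1872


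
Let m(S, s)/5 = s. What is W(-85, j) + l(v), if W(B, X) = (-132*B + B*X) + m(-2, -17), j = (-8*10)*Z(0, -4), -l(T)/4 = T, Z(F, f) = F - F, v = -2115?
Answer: 19595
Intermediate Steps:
Z(F, f) = 0
m(S, s) = 5*s
l(T) = -4*T
j = 0 (j = -8*10*0 = -80*0 = 0)
W(B, X) = -85 - 132*B + B*X (W(B, X) = (-132*B + B*X) + 5*(-17) = (-132*B + B*X) - 85 = -85 - 132*B + B*X)
W(-85, j) + l(v) = (-85 - 132*(-85) - 85*0) - 4*(-2115) = (-85 + 11220 + 0) + 8460 = 11135 + 8460 = 19595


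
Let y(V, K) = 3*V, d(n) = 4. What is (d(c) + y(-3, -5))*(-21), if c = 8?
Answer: 105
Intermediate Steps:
(d(c) + y(-3, -5))*(-21) = (4 + 3*(-3))*(-21) = (4 - 9)*(-21) = -5*(-21) = 105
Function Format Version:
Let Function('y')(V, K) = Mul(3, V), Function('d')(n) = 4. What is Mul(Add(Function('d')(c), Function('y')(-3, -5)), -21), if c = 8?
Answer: 105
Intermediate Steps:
Mul(Add(Function('d')(c), Function('y')(-3, -5)), -21) = Mul(Add(4, Mul(3, -3)), -21) = Mul(Add(4, -9), -21) = Mul(-5, -21) = 105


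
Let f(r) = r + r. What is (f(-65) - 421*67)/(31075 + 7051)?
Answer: -28337/38126 ≈ -0.74325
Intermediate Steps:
f(r) = 2*r
(f(-65) - 421*67)/(31075 + 7051) = (2*(-65) - 421*67)/(31075 + 7051) = (-130 - 28207)/38126 = -28337*1/38126 = -28337/38126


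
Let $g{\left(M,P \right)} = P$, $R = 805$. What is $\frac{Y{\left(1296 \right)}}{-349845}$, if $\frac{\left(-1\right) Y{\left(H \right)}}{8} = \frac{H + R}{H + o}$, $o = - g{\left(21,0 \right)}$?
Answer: $\frac{2101}{56674890} \approx 3.7071 \cdot 10^{-5}$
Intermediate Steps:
$o = 0$ ($o = \left(-1\right) 0 = 0$)
$Y{\left(H \right)} = - \frac{8 \left(805 + H\right)}{H}$ ($Y{\left(H \right)} = - 8 \frac{H + 805}{H + 0} = - 8 \frac{805 + H}{H} = - \frac{8 \left(805 + H\right)}{H}$)
$\frac{Y{\left(1296 \right)}}{-349845} = \frac{-8 - \frac{6440}{1296}}{-349845} = \left(-8 - \frac{805}{162}\right) \left(- \frac{1}{349845}\right) = \left(- \frac{2101}{162}\right) \left(- \frac{1}{349845}\right) = \frac{2101}{56674890}$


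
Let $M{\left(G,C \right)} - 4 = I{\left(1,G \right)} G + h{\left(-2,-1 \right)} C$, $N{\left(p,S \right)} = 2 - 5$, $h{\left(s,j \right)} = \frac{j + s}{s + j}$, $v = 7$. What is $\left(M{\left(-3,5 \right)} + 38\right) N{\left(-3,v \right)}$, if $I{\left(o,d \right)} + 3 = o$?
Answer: $-159$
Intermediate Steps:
$I{\left(o,d \right)} = -3 + o$
$h{\left(s,j \right)} = 1$ ($h{\left(s,j \right)} = \frac{j + s}{j + s} = 1$)
$N{\left(p,S \right)} = -3$ ($N{\left(p,S \right)} = 2 - 5 = -3$)
$M{\left(G,C \right)} = 4 + C - 2 G$ ($M{\left(G,C \right)} = 4 + \left(\left(-3 + 1\right) G + 1 C\right) = 4 + \left(- 2 G + C\right) = 4 + \left(C - 2 G\right) = 4 + C - 2 G$)
$\left(M{\left(-3,5 \right)} + 38\right) N{\left(-3,v \right)} = \left(\left(4 + 5 - -6\right) + 38\right) \left(-3\right) = \left(\left(4 + 5 + 6\right) + 38\right) \left(-3\right) = \left(15 + 38\right) \left(-3\right) = 53 \left(-3\right) = -159$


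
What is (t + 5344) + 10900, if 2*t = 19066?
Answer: 25777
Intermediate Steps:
t = 9533 (t = (½)*19066 = 9533)
(t + 5344) + 10900 = (9533 + 5344) + 10900 = 14877 + 10900 = 25777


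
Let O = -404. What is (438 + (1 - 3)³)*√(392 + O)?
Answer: 860*I*√3 ≈ 1489.6*I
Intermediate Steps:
(438 + (1 - 3)³)*√(392 + O) = (438 + (1 - 3)³)*√(392 - 404) = (438 + (-2)³)*√(-12) = (438 - 8)*(2*I*√3) = 430*(2*I*√3) = 860*I*√3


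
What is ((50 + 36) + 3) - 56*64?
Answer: -3495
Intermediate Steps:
((50 + 36) + 3) - 56*64 = (86 + 3) - 3584 = 89 - 3584 = -3495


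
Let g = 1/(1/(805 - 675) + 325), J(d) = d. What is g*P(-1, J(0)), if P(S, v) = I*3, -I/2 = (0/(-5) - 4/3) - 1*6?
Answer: 520/3841 ≈ 0.13538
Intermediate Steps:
I = 44/3 (I = -2*((0/(-5) - 4/3) - 1*6) = -2*((0*(-⅕) - 4*⅓) - 6) = -2*((0 - 4/3) - 6) = -2*(-4/3 - 6) = -2*(-22/3) = 44/3 ≈ 14.667)
P(S, v) = 44 (P(S, v) = (44/3)*3 = 44)
g = 130/42251 (g = 1/(1/130 + 325) = 1/(42251/130) = 130/42251 ≈ 0.0030769)
g*P(-1, J(0)) = (130/42251)*44 = 520/3841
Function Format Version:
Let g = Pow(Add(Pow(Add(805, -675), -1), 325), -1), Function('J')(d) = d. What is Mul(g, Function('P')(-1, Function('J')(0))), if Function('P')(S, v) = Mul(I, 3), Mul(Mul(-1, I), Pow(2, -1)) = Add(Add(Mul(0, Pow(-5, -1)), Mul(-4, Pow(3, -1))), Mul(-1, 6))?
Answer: Rational(520, 3841) ≈ 0.13538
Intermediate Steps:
I = Rational(44, 3) (I = Mul(-2, Add(Add(Mul(0, Pow(-5, -1)), Mul(-4, Pow(3, -1))), Mul(-1, 6))) = Mul(-2, Add(Add(Mul(0, Rational(-1, 5)), Mul(-4, Rational(1, 3))), -6)) = Mul(-2, Add(Add(0, Rational(-4, 3)), -6)) = Mul(-2, Add(Rational(-4, 3), -6)) = Mul(-2, Rational(-22, 3)) = Rational(44, 3) ≈ 14.667)
Function('P')(S, v) = 44 (Function('P')(S, v) = Mul(Rational(44, 3), 3) = 44)
g = Rational(130, 42251) (g = Pow(Add(Pow(130, -1), 325), -1) = Pow(Add(Rational(1, 130), 325), -1) = Pow(Rational(42251, 130), -1) = Rational(130, 42251) ≈ 0.0030769)
Mul(g, Function('P')(-1, Function('J')(0))) = Mul(Rational(130, 42251), 44) = Rational(520, 3841)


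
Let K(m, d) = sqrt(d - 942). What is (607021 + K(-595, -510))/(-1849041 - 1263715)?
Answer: -607021/3112756 - 11*I*sqrt(3)/1556378 ≈ -0.19501 - 1.2242e-5*I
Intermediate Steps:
K(m, d) = sqrt(-942 + d)
(607021 + K(-595, -510))/(-1849041 - 1263715) = (607021 + sqrt(-942 - 510))/(-1849041 - 1263715) = (607021 + sqrt(-1452))/(-3112756) = (607021 + 22*I*sqrt(3))*(-1/3112756) = -607021/3112756 - 11*I*sqrt(3)/1556378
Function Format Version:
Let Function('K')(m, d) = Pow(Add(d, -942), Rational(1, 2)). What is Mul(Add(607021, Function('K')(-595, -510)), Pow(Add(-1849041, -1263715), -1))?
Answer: Add(Rational(-607021, 3112756), Mul(Rational(-11, 1556378), I, Pow(3, Rational(1, 2)))) ≈ Add(-0.19501, Mul(-1.2242e-5, I))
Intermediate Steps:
Function('K')(m, d) = Pow(Add(-942, d), Rational(1, 2))
Mul(Add(607021, Function('K')(-595, -510)), Pow(Add(-1849041, -1263715), -1)) = Mul(Add(607021, Pow(Add(-942, -510), Rational(1, 2))), Pow(Add(-1849041, -1263715), -1)) = Mul(Add(607021, Pow(-1452, Rational(1, 2))), Pow(-3112756, -1)) = Mul(Add(607021, Mul(22, I, Pow(3, Rational(1, 2)))), Rational(-1, 3112756)) = Add(Rational(-607021, 3112756), Mul(Rational(-11, 1556378), I, Pow(3, Rational(1, 2))))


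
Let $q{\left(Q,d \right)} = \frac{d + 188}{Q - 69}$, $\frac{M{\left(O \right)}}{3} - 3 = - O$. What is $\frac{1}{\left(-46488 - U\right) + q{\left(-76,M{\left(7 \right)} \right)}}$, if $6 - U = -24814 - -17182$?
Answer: $- \frac{145}{7848446} \approx -1.8475 \cdot 10^{-5}$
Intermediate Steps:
$M{\left(O \right)} = 9 - 3 O$ ($M{\left(O \right)} = 9 + 3 \left(- O\right) = 9 - 3 O$)
$q{\left(Q,d \right)} = \frac{188 + d}{-69 + Q}$
$U = 7638$ ($U = 6 - \left(-24814 - -17182\right) = 6 - \left(-24814 + 17182\right) = 6 - -7632 = 6 + 7632 = 7638$)
$\frac{1}{\left(-46488 - U\right) + q{\left(-76,M{\left(7 \right)} \right)}} = \frac{1}{\left(-46488 - 7638\right) + \frac{188 + \left(9 - 21\right)}{-69 - 76}} = \frac{1}{\left(-46488 - 7638\right) + \frac{188 + \left(9 - 21\right)}{-145}} = \frac{1}{-54126 - \frac{188 - 12}{145}} = \frac{1}{-54126 - \frac{176}{145}} = \frac{1}{- \frac{7848446}{145}} = - \frac{145}{7848446}$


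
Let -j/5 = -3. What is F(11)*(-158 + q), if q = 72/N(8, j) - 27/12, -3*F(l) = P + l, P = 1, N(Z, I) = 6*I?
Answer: 3189/5 ≈ 637.80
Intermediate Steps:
j = 15 (j = -5*(-3) = 15)
F(l) = -⅓ - l/3 (F(l) = -(1 + l)/3 = -⅓ - l/3)
q = -29/20 (q = 72/((6*15)) - 27/12 = 72/90 - 27*1/12 = 72*(1/90) - 9/4 = ⅘ - 9/4 = -29/20 ≈ -1.4500)
F(11)*(-158 + q) = (-⅓ - ⅓*11)*(-158 - 29/20) = (-⅓ - 11/3)*(-3189/20) = -4*(-3189/20) = 3189/5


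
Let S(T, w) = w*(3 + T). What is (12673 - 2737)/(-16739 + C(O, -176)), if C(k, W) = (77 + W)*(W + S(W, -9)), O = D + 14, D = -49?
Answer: -4968/76729 ≈ -0.064747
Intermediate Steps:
O = -35 (O = -49 + 14 = -35)
C(k, W) = (-27 - 8*W)*(77 + W) (C(k, W) = (77 + W)*(W - 9*(3 + W)) = (77 + W)*(W + (-27 - 9*W)) = (77 + W)*(-27 - 8*W) = (-27 - 8*W)*(77 + W))
(12673 - 2737)/(-16739 + C(O, -176)) = (12673 - 2737)/(-16739 + (-2079 - 643*(-176) - 8*(-176)²)) = 9936/(-16739 + (-2079 + 113168 - 8*30976)) = 9936/(-16739 + (-2079 + 113168 - 247808)) = 9936/(-16739 - 136719) = 9936/(-153458) = 9936*(-1/153458) = -4968/76729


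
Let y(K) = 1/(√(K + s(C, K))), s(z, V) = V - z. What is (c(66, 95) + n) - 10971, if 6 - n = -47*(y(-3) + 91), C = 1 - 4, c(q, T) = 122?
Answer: -6566 - 47*I*√3/3 ≈ -6566.0 - 27.135*I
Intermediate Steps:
C = -3
y(K) = (3 + 2*K)^(-½) (y(K) = 1/(√(K + (K - 1*(-3)))) = 1/(√(K + (K + 3))) = 1/(√(K + (3 + K))) = 1/(√(3 + 2*K)) = (3 + 2*K)^(-½))
n = 4283 - 47*I*√3/3 (n = 6 - (-47)*((3 + 2*(-3))^(-½) + 91) = 6 - (-47)*((3 - 6)^(-½) + 91) = 6 - (-47)*((-3)^(-½) + 91) = 6 - (-47)*(-I*√3/3 + 91) = 6 - (-47)*(91 - I*√3/3) = 6 - (-4277 + 47*I*√3/3) = 6 + (4277 - 47*I*√3/3) = 4283 - 47*I*√3/3 ≈ 4283.0 - 27.135*I)
(c(66, 95) + n) - 10971 = (122 + (4283 - 47*I*√3/3)) - 10971 = (4405 - 47*I*√3/3) - 10971 = -6566 - 47*I*√3/3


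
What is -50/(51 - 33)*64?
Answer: -1600/9 ≈ -177.78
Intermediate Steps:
-50/(51 - 33)*64 = -50/18*64 = -50*1/18*64 = -25/9*64 = -1600/9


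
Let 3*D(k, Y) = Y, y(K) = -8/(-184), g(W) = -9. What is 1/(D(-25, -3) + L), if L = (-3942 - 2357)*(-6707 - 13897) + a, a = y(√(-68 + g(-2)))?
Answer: 23/2985045686 ≈ 7.7051e-9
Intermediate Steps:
y(K) = 1/23 (y(K) = -8*(-1/184) = 1/23)
D(k, Y) = Y/3
a = 1/23 ≈ 0.043478
L = 2985045709/23 (L = (-3942 - 2357)*(-6707 - 13897) + 1/23 = -6299*(-20604) + 1/23 = 129784596 + 1/23 = 2985045709/23 ≈ 1.2978e+8)
1/(D(-25, -3) + L) = 1/((⅓)*(-3) + 2985045709/23) = 1/(-1 + 2985045709/23) = 1/(2985045686/23) = 23/2985045686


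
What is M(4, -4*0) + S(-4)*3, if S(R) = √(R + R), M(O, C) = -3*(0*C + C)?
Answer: 6*I*√2 ≈ 8.4853*I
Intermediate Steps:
M(O, C) = -3*C (M(O, C) = -3*(0 + C) = -3*C)
S(R) = √2*√R (S(R) = √(2*R) = √2*√R)
M(4, -4*0) + S(-4)*3 = -(-12)*0 + (√2*√(-4))*3 = -3*0 + (√2*(2*I))*3 = 0 + (2*I*√2)*3 = 0 + 6*I*√2 = 6*I*√2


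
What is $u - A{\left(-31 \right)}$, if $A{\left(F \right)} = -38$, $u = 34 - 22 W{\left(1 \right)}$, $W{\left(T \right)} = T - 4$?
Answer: $138$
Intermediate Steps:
$W{\left(T \right)} = -4 + T$
$u = 100$ ($u = 34 - 22 \left(-4 + 1\right) = 34 - -66 = 34 + 66 = 100$)
$u - A{\left(-31 \right)} = 100 - -38 = 100 + 38 = 138$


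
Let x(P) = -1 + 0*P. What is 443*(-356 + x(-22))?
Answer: -158151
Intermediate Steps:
x(P) = -1 (x(P) = -1 + 0 = -1)
443*(-356 + x(-22)) = 443*(-356 - 1) = 443*(-357) = -158151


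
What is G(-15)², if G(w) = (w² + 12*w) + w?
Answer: 900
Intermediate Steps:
G(w) = w² + 13*w
G(-15)² = (-15*(13 - 15))² = (-15*(-2))² = 30² = 900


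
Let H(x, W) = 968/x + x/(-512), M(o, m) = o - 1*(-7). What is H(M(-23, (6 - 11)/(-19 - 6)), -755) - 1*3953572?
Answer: -126516239/32 ≈ -3.9536e+6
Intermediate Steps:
M(o, m) = 7 + o (M(o, m) = o + 7 = 7 + o)
H(x, W) = 968/x - x/512 (H(x, W) = 968/x + x*(-1/512) = 968/x - x/512)
H(M(-23, (6 - 11)/(-19 - 6)), -755) - 1*3953572 = (968/(7 - 23) - (7 - 23)/512) - 1*3953572 = (968/(-16) - 1/512*(-16)) - 3953572 = (968*(-1/16) + 1/32) - 3953572 = (-121/2 + 1/32) - 3953572 = -1935/32 - 3953572 = -126516239/32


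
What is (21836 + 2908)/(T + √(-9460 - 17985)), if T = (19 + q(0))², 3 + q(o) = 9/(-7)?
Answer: 6431472852/89223163 - 29705172*I*√27445/89223163 ≈ 72.083 - 55.155*I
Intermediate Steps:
q(o) = -30/7 (q(o) = -3 + 9/(-7) = -3 + 9*(-⅐) = -3 - 9/7 = -30/7)
T = 10609/49 (T = (19 - 30/7)² = (103/7)² = 10609/49 ≈ 216.51)
(21836 + 2908)/(T + √(-9460 - 17985)) = (21836 + 2908)/(10609/49 + √(-9460 - 17985)) = 24744/(10609/49 + √(-27445)) = 24744/(10609/49 + I*√27445)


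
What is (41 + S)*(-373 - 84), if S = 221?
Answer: -119734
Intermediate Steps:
(41 + S)*(-373 - 84) = (41 + 221)*(-373 - 84) = 262*(-457) = -119734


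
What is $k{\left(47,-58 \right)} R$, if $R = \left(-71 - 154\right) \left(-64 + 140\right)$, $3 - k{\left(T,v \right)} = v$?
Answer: $-1043100$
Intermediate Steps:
$k{\left(T,v \right)} = 3 - v$
$R = -17100$ ($R = \left(-225\right) 76 = -17100$)
$k{\left(47,-58 \right)} R = \left(3 - -58\right) \left(-17100\right) = \left(3 + 58\right) \left(-17100\right) = 61 \left(-17100\right) = -1043100$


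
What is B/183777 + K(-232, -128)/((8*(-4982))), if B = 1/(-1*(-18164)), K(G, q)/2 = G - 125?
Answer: 297927699431/16630540882296 ≈ 0.017915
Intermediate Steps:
K(G, q) = -250 + 2*G (K(G, q) = 2*(G - 125) = 2*(-125 + G) = -250 + 2*G)
B = 1/18164 ≈ 5.5054e-5
B/183777 + K(-232, -128)/((8*(-4982))) = (1/18164)/183777 + (-250 + 2*(-232))/((8*(-4982))) = (1/18164)*(1/183777) + (-250 - 464)/(-39856) = 1/3338125428 - 714*(-1/39856) = 1/3338125428 + 357/19928 = 297927699431/16630540882296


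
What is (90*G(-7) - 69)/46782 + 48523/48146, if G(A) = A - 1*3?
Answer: 185279126/187697181 ≈ 0.98712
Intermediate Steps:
G(A) = -3 + A (G(A) = A - 3 = -3 + A)
(90*G(-7) - 69)/46782 + 48523/48146 = (90*(-3 - 7) - 69)/46782 + 48523/48146 = (90*(-10) - 69)*(1/46782) + 48523*(1/48146) = (-900 - 69)*(1/46782) + 48523/48146 = -969*1/46782 + 48523/48146 = -323/15594 + 48523/48146 = 185279126/187697181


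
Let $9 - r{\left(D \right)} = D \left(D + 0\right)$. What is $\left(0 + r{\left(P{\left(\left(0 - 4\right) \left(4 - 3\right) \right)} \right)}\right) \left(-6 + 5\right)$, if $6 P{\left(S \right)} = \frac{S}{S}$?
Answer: $- \frac{323}{36} \approx -8.9722$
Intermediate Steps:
$P{\left(S \right)} = \frac{1}{6}$ ($P{\left(S \right)} = \frac{S \frac{1}{S}}{6} = \frac{1}{6} \cdot 1 = \frac{1}{6}$)
$r{\left(D \right)} = 9 - D^{2}$ ($r{\left(D \right)} = 9 - D \left(D + 0\right) = 9 - D D = 9 - D^{2}$)
$\left(0 + r{\left(P{\left(\left(0 - 4\right) \left(4 - 3\right) \right)} \right)}\right) \left(-6 + 5\right) = \left(0 + \left(9 - \left(\frac{1}{6}\right)^{2}\right)\right) \left(-6 + 5\right) = \left(0 + \left(9 - \frac{1}{36}\right)\right) \left(-1\right) = \left(0 + \frac{323}{36}\right) \left(-1\right) = \frac{323}{36} \left(-1\right) = - \frac{323}{36}$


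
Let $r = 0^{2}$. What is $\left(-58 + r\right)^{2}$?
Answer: $3364$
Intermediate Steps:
$r = 0$
$\left(-58 + r\right)^{2} = \left(-58 + 0\right)^{2} = \left(-58\right)^{2} = 3364$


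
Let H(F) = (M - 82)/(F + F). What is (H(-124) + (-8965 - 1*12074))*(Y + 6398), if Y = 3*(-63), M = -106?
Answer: -8098839539/62 ≈ -1.3063e+8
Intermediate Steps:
Y = -189
H(F) = -94/F (H(F) = (-106 - 82)/(F + F) = -188*1/(2*F) = -94/F)
(H(-124) + (-8965 - 1*12074))*(Y + 6398) = (-94/(-124) + (-8965 - 1*12074))*(-189 + 6398) = (-94*(-1/124) + (-8965 - 12074))*6209 = (47/62 - 21039)*6209 = -1304371/62*6209 = -8098839539/62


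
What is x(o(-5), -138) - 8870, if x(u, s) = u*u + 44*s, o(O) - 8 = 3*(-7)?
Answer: -14773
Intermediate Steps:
o(O) = -13 (o(O) = 8 + 3*(-7) = 8 - 21 = -13)
x(u, s) = u² + 44*s
x(o(-5), -138) - 8870 = ((-13)² + 44*(-138)) - 8870 = (169 - 6072) - 8870 = -5903 - 8870 = -14773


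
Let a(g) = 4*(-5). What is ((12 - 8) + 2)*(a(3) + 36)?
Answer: 96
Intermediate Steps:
a(g) = -20
((12 - 8) + 2)*(a(3) + 36) = ((12 - 8) + 2)*(-20 + 36) = (4 + 2)*16 = 6*16 = 96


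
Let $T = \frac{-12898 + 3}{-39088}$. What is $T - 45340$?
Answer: $- \frac{1772237025}{39088} \approx -45340.0$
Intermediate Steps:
$T = \frac{12895}{39088}$ ($T = \left(-12895\right) \left(- \frac{1}{39088}\right) = \frac{12895}{39088} \approx 0.3299$)
$T - 45340 = \frac{12895}{39088} - 45340 = - \frac{1772237025}{39088}$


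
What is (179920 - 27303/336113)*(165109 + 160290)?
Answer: 19677991584564143/336113 ≈ 5.8546e+10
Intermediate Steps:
(179920 - 27303/336113)*(165109 + 160290) = (179920 - 27303*1/336113)*325399 = (179920 - 27303/336113)*325399 = (60473423657/336113)*325399 = 19677991584564143/336113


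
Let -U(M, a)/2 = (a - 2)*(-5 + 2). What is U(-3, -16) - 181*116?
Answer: -21104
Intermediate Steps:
U(M, a) = -12 + 6*a (U(M, a) = -2*(a - 2)*(-5 + 2) = -2*(-2 + a)*(-3) = -2*(6 - 3*a) = -12 + 6*a)
U(-3, -16) - 181*116 = (-12 + 6*(-16)) - 181*116 = (-12 - 96) - 20996 = -108 - 20996 = -21104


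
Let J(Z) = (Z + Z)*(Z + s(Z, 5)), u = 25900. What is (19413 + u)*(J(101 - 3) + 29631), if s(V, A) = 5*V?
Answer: 6564902127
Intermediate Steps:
J(Z) = 12*Z**2 (J(Z) = (Z + Z)*(Z + 5*Z) = (2*Z)*(6*Z) = 12*Z**2)
(19413 + u)*(J(101 - 3) + 29631) = (19413 + 25900)*(12*(101 - 3)**2 + 29631) = 45313*(12*98**2 + 29631) = 45313*(12*9604 + 29631) = 45313*(115248 + 29631) = 45313*144879 = 6564902127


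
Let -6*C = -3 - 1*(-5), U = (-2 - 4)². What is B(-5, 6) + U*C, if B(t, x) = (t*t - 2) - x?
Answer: 5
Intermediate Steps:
U = 36 (U = (-6)² = 36)
C = -⅓ (C = -(-3 - 1*(-5))/6 = -(-3 + 5)/6 = -⅙*2 = -⅓ ≈ -0.33333)
B(t, x) = -2 + t² - x (B(t, x) = (t² - 2) - x = (-2 + t²) - x = -2 + t² - x)
B(-5, 6) + U*C = (-2 + (-5)² - 1*6) + 36*(-⅓) = (-2 + 25 - 6) - 12 = 17 - 12 = 5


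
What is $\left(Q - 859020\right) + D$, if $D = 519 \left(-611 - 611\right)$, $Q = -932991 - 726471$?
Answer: $-3152700$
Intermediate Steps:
$Q = -1659462$
$D = -634218$ ($D = 519 \left(-1222\right) = -634218$)
$\left(Q - 859020\right) + D = \left(-1659462 - 859020\right) - 634218 = -2518482 - 634218 = -3152700$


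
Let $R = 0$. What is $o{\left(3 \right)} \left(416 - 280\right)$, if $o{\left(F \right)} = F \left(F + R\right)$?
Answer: $1224$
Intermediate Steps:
$o{\left(F \right)} = F^{2}$ ($o{\left(F \right)} = F \left(F + 0\right) = F F = F^{2}$)
$o{\left(3 \right)} \left(416 - 280\right) = 3^{2} \left(416 - 280\right) = 9 \cdot 136 = 1224$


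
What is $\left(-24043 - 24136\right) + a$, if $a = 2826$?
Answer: $-45353$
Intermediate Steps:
$\left(-24043 - 24136\right) + a = \left(-24043 - 24136\right) + 2826 = -48179 + 2826 = -45353$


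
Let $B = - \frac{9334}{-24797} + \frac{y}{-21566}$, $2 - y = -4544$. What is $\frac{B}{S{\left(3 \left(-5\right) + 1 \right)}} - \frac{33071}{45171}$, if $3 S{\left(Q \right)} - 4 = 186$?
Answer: $- \frac{1674116392388257}{2294838108846990} \approx -0.72951$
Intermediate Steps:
$y = 4546$ ($y = 2 - -4544 = 2 + 4544 = 4546$)
$B = \frac{44284941}{267386051}$ ($B = - \frac{9334}{-24797} + \frac{4546}{-21566} = \left(-9334\right) \left(- \frac{1}{24797}\right) + 4546 \left(- \frac{1}{21566}\right) = \frac{9334}{24797} - \frac{2273}{10783} = \frac{44284941}{267386051} \approx 0.16562$)
$S{\left(Q \right)} = \frac{190}{3}$ ($S{\left(Q \right)} = \frac{4}{3} + \frac{1}{3} \cdot 186 = \frac{4}{3} + 62 = \frac{190}{3}$)
$\frac{B}{S{\left(3 \left(-5\right) + 1 \right)}} - \frac{33071}{45171} = \frac{44284941}{267386051 \cdot \frac{190}{3}} - \frac{33071}{45171} = \frac{44284941}{267386051} \cdot \frac{3}{190} - \frac{33071}{45171} = \frac{132854823}{50803349690} - \frac{33071}{45171} = - \frac{1674116392388257}{2294838108846990}$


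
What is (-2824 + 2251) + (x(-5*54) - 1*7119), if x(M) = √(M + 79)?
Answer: -7692 + I*√191 ≈ -7692.0 + 13.82*I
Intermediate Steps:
x(M) = √(79 + M)
(-2824 + 2251) + (x(-5*54) - 1*7119) = (-2824 + 2251) + (√(79 - 5*54) - 1*7119) = -573 + (√(79 - 270) - 7119) = -573 + (√(-191) - 7119) = -573 + (I*√191 - 7119) = -573 + (-7119 + I*√191) = -7692 + I*√191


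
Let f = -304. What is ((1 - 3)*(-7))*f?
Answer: -4256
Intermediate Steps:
((1 - 3)*(-7))*f = ((1 - 3)*(-7))*(-304) = -2*(-7)*(-304) = 14*(-304) = -4256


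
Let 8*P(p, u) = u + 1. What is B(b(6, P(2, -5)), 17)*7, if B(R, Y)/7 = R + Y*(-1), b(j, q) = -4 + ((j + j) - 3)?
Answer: -588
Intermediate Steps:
P(p, u) = ⅛ + u/8 (P(p, u) = (u + 1)/8 = (1 + u)/8 = ⅛ + u/8)
b(j, q) = -7 + 2*j (b(j, q) = -4 + (2*j - 3) = -4 + (-3 + 2*j) = -7 + 2*j)
B(R, Y) = -7*Y + 7*R (B(R, Y) = 7*(R + Y*(-1)) = 7*(R - Y) = -7*Y + 7*R)
B(b(6, P(2, -5)), 17)*7 = (-7*17 + 7*(-7 + 2*6))*7 = (-119 + 7*(-7 + 12))*7 = (-119 + 7*5)*7 = (-119 + 35)*7 = -84*7 = -588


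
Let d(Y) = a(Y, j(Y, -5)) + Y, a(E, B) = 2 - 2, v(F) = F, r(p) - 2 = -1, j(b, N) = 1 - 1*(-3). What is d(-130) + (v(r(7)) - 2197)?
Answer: -2326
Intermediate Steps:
j(b, N) = 4 (j(b, N) = 1 + 3 = 4)
r(p) = 1 (r(p) = 2 - 1 = 1)
a(E, B) = 0
d(Y) = Y (d(Y) = 0 + Y = Y)
d(-130) + (v(r(7)) - 2197) = -130 + (1 - 2197) = -130 - 2196 = -2326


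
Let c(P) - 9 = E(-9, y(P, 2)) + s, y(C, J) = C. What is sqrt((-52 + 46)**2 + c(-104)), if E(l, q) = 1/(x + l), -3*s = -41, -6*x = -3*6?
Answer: 3*sqrt(26)/2 ≈ 7.6485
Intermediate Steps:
x = 3 (x = -(-1)*6/2 = -1/6*(-18) = 3)
s = 41/3 (s = -1/3*(-41) = 41/3 ≈ 13.667)
E(l, q) = 1/(3 + l)
c(P) = 45/2 (c(P) = 9 + (1/(3 - 9) + 41/3) = 9 + (1/(-6) + 41/3) = 9 + (-1/6 + 41/3) = 9 + 27/2 = 45/2)
sqrt((-52 + 46)**2 + c(-104)) = sqrt((-52 + 46)**2 + 45/2) = sqrt((-6)**2 + 45/2) = sqrt(36 + 45/2) = sqrt(117/2) = 3*sqrt(26)/2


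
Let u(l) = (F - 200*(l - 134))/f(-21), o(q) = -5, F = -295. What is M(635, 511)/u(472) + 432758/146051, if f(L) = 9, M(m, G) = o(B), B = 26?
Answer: 5877735341/1983226529 ≈ 2.9637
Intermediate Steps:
M(m, G) = -5
u(l) = 2945 - 200*l/9 (u(l) = (-295 - 200*(l - 134))/9 = (-295 - 200*(-134 + l))*(1/9) = (-295 - (-26800 + 200*l))*(1/9) = (-295 + (26800 - 200*l))*(1/9) = (26505 - 200*l)*(1/9) = 2945 - 200*l/9)
M(635, 511)/u(472) + 432758/146051 = -5/(2945 - 200/9*472) + 432758/146051 = -5/(2945 - 94400/9) + 432758*(1/146051) = -5/(-67895/9) + 432758/146051 = -5*(-9/67895) + 432758/146051 = 9/13579 + 432758/146051 = 5877735341/1983226529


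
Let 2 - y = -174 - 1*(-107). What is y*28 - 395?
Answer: 1537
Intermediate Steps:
y = 69 (y = 2 - (-174 - 1*(-107)) = 2 - (-174 + 107) = 2 - 1*(-67) = 2 + 67 = 69)
y*28 - 395 = 69*28 - 395 = 1932 - 395 = 1537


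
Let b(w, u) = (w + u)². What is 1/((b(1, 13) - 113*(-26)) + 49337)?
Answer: 1/52471 ≈ 1.9058e-5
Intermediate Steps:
b(w, u) = (u + w)²
1/((b(1, 13) - 113*(-26)) + 49337) = 1/(((13 + 1)² - 113*(-26)) + 49337) = 1/((14² + 2938) + 49337) = 1/((196 + 2938) + 49337) = 1/(3134 + 49337) = 1/52471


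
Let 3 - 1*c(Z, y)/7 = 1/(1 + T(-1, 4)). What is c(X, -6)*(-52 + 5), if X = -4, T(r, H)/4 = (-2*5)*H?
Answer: -157262/159 ≈ -989.07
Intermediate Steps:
T(r, H) = -40*H (T(r, H) = 4*((-2*5)*H) = 4*(-10*H) = -40*H)
c(Z, y) = 3346/159 (c(Z, y) = 21 - 7/(1 - 40*4) = 21 - 7/(1 - 160) = 21 - 7/(-159) = 21 - 7*(-1/159) = 21 + 7/159 = 3346/159)
c(X, -6)*(-52 + 5) = 3346*(-52 + 5)/159 = (3346/159)*(-47) = -157262/159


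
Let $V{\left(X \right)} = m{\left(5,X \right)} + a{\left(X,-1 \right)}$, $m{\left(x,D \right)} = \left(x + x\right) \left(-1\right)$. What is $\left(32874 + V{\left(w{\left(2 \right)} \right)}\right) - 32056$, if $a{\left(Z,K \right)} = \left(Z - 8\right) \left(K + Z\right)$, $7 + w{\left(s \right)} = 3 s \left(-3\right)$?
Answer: $1666$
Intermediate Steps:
$m{\left(x,D \right)} = - 2 x$ ($m{\left(x,D \right)} = 2 x \left(-1\right) = - 2 x$)
$w{\left(s \right)} = -7 - 9 s$ ($w{\left(s \right)} = -7 + 3 s \left(-3\right) = -7 - 9 s$)
$a{\left(Z,K \right)} = \left(-8 + Z\right) \left(K + Z\right)$
$V{\left(X \right)} = -2 + X^{2} - 9 X$ ($V{\left(X \right)} = \left(-2\right) 5 - \left(-8 - X^{2} + 9 X\right) = -10 + \left(X^{2} + 8 - 8 X - X\right) = -10 + \left(8 + X^{2} - 9 X\right) = -2 + X^{2} - 9 X$)
$\left(32874 + V{\left(w{\left(2 \right)} \right)}\right) - 32056 = \left(32874 - \left(2 - \left(-7 - 18\right)^{2} + 9 \left(-7 - 18\right)\right)\right) - 32056 = \left(32874 - \left(-223 - 625\right)\right) - 32056 = \left(32874 + \left(-2 + 625 + 225\right)\right) - 32056 = \left(32874 + 848\right) - 32056 = 33722 - 32056 = 1666$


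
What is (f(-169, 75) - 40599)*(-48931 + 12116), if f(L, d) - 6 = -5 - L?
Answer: 1488393635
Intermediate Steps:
f(L, d) = 1 - L (f(L, d) = 6 + (-5 - L) = 1 - L)
(f(-169, 75) - 40599)*(-48931 + 12116) = ((1 - 1*(-169)) - 40599)*(-48931 + 12116) = ((1 + 169) - 40599)*(-36815) = (170 - 40599)*(-36815) = -40429*(-36815) = 1488393635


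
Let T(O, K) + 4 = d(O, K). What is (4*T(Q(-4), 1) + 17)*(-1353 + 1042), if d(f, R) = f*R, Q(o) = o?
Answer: 4665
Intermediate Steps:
d(f, R) = R*f
T(O, K) = -4 + K*O
(4*T(Q(-4), 1) + 17)*(-1353 + 1042) = (4*(-4 + 1*(-4)) + 17)*(-1353 + 1042) = (4*(-4 - 4) + 17)*(-311) = (4*(-8) + 17)*(-311) = (-32 + 17)*(-311) = -15*(-311) = 4665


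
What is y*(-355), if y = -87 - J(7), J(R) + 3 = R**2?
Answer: 47215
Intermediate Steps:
J(R) = -3 + R**2
y = -133 (y = -87 - (-3 + 7**2) = -87 - (-3 + 49) = -87 - 1*46 = -87 - 46 = -133)
y*(-355) = -133*(-355) = 47215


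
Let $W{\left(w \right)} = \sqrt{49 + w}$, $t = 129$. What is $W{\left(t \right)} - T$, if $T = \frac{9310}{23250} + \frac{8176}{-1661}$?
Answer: $\frac{17462809}{3861825} + \sqrt{178} \approx 17.864$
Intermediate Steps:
$T = - \frac{17462809}{3861825}$ ($T = 9310 \cdot \frac{1}{23250} + 8176 \left(- \frac{1}{1661}\right) = \frac{931}{2325} - \frac{8176}{1661} = - \frac{17462809}{3861825} \approx -4.5219$)
$W{\left(t \right)} - T = \sqrt{49 + 129} - - \frac{17462809}{3861825} = \sqrt{178} + \frac{17462809}{3861825} = \frac{17462809}{3861825} + \sqrt{178}$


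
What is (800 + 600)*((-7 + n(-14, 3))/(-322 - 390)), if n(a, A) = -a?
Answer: -1225/89 ≈ -13.764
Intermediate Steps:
(800 + 600)*((-7 + n(-14, 3))/(-322 - 390)) = (800 + 600)*((-7 - 1*(-14))/(-322 - 390)) = 1400*((-7 + 14)/(-712)) = 1400*(7*(-1/712)) = 1400*(-7/712) = -1225/89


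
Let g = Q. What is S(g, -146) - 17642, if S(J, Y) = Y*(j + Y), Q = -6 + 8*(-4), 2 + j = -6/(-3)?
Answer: 3674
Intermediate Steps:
j = 0 (j = -2 - 6/(-3) = -2 - 6*(-⅓) = -2 + 2 = 0)
Q = -38 (Q = -6 - 32 = -38)
g = -38
S(J, Y) = Y² (S(J, Y) = Y*(0 + Y) = Y*Y = Y²)
S(g, -146) - 17642 = (-146)² - 17642 = 21316 - 17642 = 3674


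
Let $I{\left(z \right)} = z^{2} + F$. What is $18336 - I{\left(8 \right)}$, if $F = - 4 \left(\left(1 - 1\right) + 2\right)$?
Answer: $18280$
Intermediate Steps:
$F = -8$ ($F = - 4 \left(0 + 2\right) = \left(-4\right) 2 = -8$)
$I{\left(z \right)} = -8 + z^{2}$ ($I{\left(z \right)} = z^{2} - 8 = -8 + z^{2}$)
$18336 - I{\left(8 \right)} = 18336 - \left(-8 + 8^{2}\right) = 18336 - \left(-8 + 64\right) = 18336 - 56 = 18280$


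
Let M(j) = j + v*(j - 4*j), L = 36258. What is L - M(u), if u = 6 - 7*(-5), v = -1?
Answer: 36094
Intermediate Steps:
u = 41 (u = 6 + 35 = 41)
M(j) = 4*j (M(j) = j - (j - 4*j) = j - (-3)*j = j + 3*j = 4*j)
L - M(u) = 36258 - 4*41 = 36258 - 1*164 = 36258 - 164 = 36094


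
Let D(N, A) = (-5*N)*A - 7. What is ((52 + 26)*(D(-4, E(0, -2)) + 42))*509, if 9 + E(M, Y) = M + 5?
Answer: -1786590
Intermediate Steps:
E(M, Y) = -4 + M (E(M, Y) = -9 + (M + 5) = -9 + (5 + M) = -4 + M)
D(N, A) = -7 - 5*A*N (D(N, A) = -5*A*N - 7 = -7 - 5*A*N)
((52 + 26)*(D(-4, E(0, -2)) + 42))*509 = ((52 + 26)*((-7 - 5*(-4 + 0)*(-4)) + 42))*509 = (78*((-7 - 5*(-4)*(-4)) + 42))*509 = (78*((-7 - 80) + 42))*509 = (78*(-87 + 42))*509 = (78*(-45))*509 = -3510*509 = -1786590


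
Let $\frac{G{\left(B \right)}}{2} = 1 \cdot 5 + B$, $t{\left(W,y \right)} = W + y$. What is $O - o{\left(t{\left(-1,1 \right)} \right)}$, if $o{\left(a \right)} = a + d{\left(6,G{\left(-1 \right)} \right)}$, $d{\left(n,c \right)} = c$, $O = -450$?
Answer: $-458$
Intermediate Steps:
$G{\left(B \right)} = 10 + 2 B$ ($G{\left(B \right)} = 2 \left(1 \cdot 5 + B\right) = 2 \left(5 + B\right) = 10 + 2 B$)
$o{\left(a \right)} = 8 + a$ ($o{\left(a \right)} = a + \left(10 + 2 \left(-1\right)\right) = a + \left(10 - 2\right) = a + 8 = 8 + a$)
$O - o{\left(t{\left(-1,1 \right)} \right)} = -450 - \left(8 + \left(-1 + 1\right)\right) = -450 - \left(8 + 0\right) = -450 - 8 = -458$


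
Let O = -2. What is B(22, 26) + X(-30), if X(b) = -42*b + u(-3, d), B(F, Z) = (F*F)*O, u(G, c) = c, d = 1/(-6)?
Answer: 1751/6 ≈ 291.83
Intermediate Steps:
d = -1/6 (d = 1*(-1/6) = -1/6 ≈ -0.16667)
B(F, Z) = -2*F**2 (B(F, Z) = (F*F)*(-2) = F**2*(-2) = -2*F**2)
X(b) = -1/6 - 42*b (X(b) = -42*b - 1/6 = -1/6 - 42*b)
B(22, 26) + X(-30) = -2*22**2 + (-1/6 - 42*(-30)) = -2*484 + (-1/6 + 1260) = -968 + 7559/6 = 1751/6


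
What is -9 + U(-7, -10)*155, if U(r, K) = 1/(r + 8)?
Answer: 146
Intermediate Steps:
U(r, K) = 1/(8 + r)
-9 + U(-7, -10)*155 = -9 + 155/(8 - 7) = -9 + 155/1 = -9 + 1*155 = -9 + 155 = 146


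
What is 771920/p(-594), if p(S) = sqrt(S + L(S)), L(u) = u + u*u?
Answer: 96490*sqrt(2442)/3663 ≈ 1301.7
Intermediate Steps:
L(u) = u + u**2
p(S) = sqrt(S + S*(1 + S))
771920/p(-594) = 771920/(sqrt(-594*(2 - 594))) = 771920/(sqrt(-594*(-592))) = 771920/(sqrt(351648)) = 771920/((12*sqrt(2442))) = 771920*(sqrt(2442)/29304) = 96490*sqrt(2442)/3663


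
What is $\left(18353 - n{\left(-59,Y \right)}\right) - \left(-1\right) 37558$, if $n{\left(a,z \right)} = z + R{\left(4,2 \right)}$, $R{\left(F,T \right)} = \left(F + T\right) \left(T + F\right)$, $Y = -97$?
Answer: $55972$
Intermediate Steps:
$R{\left(F,T \right)} = \left(F + T\right)^{2}$ ($R{\left(F,T \right)} = \left(F + T\right) \left(F + T\right) = \left(F + T\right)^{2}$)
$n{\left(a,z \right)} = 36 + z$ ($n{\left(a,z \right)} = z + \left(4 + 2\right)^{2} = z + 6^{2} = z + 36 = 36 + z$)
$\left(18353 - n{\left(-59,Y \right)}\right) - \left(-1\right) 37558 = \left(18353 - \left(36 - 97\right)\right) - \left(-1\right) 37558 = \left(18353 - -61\right) - -37558 = \left(18353 + 61\right) + 37558 = 18414 + 37558 = 55972$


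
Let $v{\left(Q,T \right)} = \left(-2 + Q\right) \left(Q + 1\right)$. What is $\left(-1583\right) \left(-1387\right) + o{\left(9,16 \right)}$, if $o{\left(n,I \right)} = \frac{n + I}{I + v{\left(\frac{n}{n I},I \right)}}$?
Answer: $\frac{7836177749}{3569} \approx 2.1956 \cdot 10^{6}$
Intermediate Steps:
$v{\left(Q,T \right)} = \left(1 + Q\right) \left(-2 + Q\right)$ ($v{\left(Q,T \right)} = \left(-2 + Q\right) \left(1 + Q\right) = \left(1 + Q\right) \left(-2 + Q\right)$)
$o{\left(n,I \right)} = \frac{I + n}{-2 + I + \frac{1}{I^{2}} - \frac{1}{I}}$ ($o{\left(n,I \right)} = \frac{n + I}{I - \left(2 - \frac{1}{I^{2}} + \frac{n}{n I}\right)} = \frac{I + n}{I - \left(2 - \frac{1}{I^{2}} + \frac{n}{I n}\right)} = \frac{I + n}{I - \left(2 - \frac{1}{I^{2}} + n \frac{1}{I n}\right)} = \frac{I + n}{I - \left(2 + \frac{1}{I} - \frac{1}{I^{2}}\right)} = \frac{I + n}{-2 + I + \frac{1}{I^{2}} - \frac{1}{I}}$)
$\left(-1583\right) \left(-1387\right) + o{\left(9,16 \right)} = \left(-1583\right) \left(-1387\right) + \frac{16^{2} \left(16 + 9\right)}{1 - 16 + 16^{2} \left(-2 + 16\right)} = 2195621 + 256 \frac{1}{1 - 16 + 256 \cdot 14} \cdot 25 = 2195621 + 256 \frac{1}{1 - 16 + 3584} \cdot 25 = 2195621 + 256 \cdot \frac{1}{3569} \cdot 25 = 2195621 + \frac{6400}{3569} = \frac{7836177749}{3569}$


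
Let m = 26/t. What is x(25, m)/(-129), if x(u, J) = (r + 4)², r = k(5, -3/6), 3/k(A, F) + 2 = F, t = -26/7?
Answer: -196/3225 ≈ -0.060775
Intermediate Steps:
t = -26/7 (t = -26*⅐ = -26/7 ≈ -3.7143)
k(A, F) = 3/(-2 + F)
r = -6/5 (r = 3/(-2 - 3/6) = 3/(-2 - 3*⅙) = 3/(-2 - ½) = 3/(-5/2) = 3*(-⅖) = -6/5 ≈ -1.2000)
m = -7 (m = 26/(-26/7) = 26*(-7/26) = -7)
x(u, J) = 196/25 (x(u, J) = (-6/5 + 4)² = (14/5)² = 196/25)
x(25, m)/(-129) = (196/25)/(-129) = (196/25)*(-1/129) = -196/3225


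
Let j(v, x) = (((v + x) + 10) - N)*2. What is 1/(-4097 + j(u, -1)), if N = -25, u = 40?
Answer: -1/3949 ≈ -0.00025323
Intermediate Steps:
j(v, x) = 70 + 2*v + 2*x (j(v, x) = (((v + x) + 10) - 1*(-25))*2 = ((10 + v + x) + 25)*2 = (35 + v + x)*2 = 70 + 2*v + 2*x)
1/(-4097 + j(u, -1)) = 1/(-4097 + (70 + 2*40 + 2*(-1))) = 1/(-4097 + (70 + 80 - 2)) = 1/(-4097 + 148) = 1/(-3949) = -1/3949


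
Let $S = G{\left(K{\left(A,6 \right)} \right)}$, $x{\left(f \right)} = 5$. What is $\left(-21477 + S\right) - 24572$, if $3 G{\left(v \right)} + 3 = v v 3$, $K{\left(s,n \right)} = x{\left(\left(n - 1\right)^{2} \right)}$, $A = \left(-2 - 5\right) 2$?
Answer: $-46025$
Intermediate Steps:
$A = -14$ ($A = \left(-7\right) 2 = -14$)
$K{\left(s,n \right)} = 5$
$G{\left(v \right)} = -1 + v^{2}$ ($G{\left(v \right)} = -1 + \frac{v v 3}{3} = -1 + \frac{v^{2} \cdot 3}{3} = -1 + \frac{3 v^{2}}{3} = -1 + v^{2}$)
$S = 24$ ($S = -1 + 5^{2} = -1 + 25 = 24$)
$\left(-21477 + S\right) - 24572 = \left(-21477 + 24\right) - 24572 = -21453 - 24572 = -46025$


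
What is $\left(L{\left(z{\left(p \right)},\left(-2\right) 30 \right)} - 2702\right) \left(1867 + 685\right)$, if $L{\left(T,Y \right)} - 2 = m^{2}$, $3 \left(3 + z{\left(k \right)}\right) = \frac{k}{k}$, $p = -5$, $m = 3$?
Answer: $-6867432$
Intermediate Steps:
$z{\left(k \right)} = - \frac{8}{3}$ ($z{\left(k \right)} = -3 + \frac{k \frac{1}{k}}{3} = -3 + \frac{1}{3} \cdot 1 = -3 + \frac{1}{3} = - \frac{8}{3}$)
$L{\left(T,Y \right)} = 11$ ($L{\left(T,Y \right)} = 2 + 3^{2} = 2 + 9 = 11$)
$\left(L{\left(z{\left(p \right)},\left(-2\right) 30 \right)} - 2702\right) \left(1867 + 685\right) = \left(11 - 2702\right) \left(1867 + 685\right) = \left(-2691\right) 2552 = -6867432$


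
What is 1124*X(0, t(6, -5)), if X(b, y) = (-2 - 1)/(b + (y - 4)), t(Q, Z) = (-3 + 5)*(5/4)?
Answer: 2248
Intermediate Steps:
t(Q, Z) = 5/2 (t(Q, Z) = 2*(5*(1/4)) = 2*(5/4) = 5/2)
X(b, y) = -3/(-4 + b + y) (X(b, y) = -3/(b + (-4 + y)) = -3/(-4 + b + y))
1124*X(0, t(6, -5)) = 1124*(-3/(-4 + 0 + 5/2)) = 1124*(-3/(-3/2)) = 1124*(-3*(-2/3)) = 1124*2 = 2248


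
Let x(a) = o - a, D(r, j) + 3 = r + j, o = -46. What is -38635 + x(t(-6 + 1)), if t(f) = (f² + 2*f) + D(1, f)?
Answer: -38689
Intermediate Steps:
D(r, j) = -3 + j + r (D(r, j) = -3 + (r + j) = -3 + (j + r) = -3 + j + r)
t(f) = -2 + f² + 3*f (t(f) = (f² + 2*f) + (-3 + f + 1) = (f² + 2*f) + (-2 + f) = -2 + f² + 3*f)
x(a) = -46 - a
-38635 + x(t(-6 + 1)) = -38635 + (-46 - (-2 + (-6 + 1)² + 3*(-6 + 1))) = -38635 + (-46 - (-2 + (-5)² + 3*(-5))) = -38635 + (-46 - (-2 + 25 - 15)) = -38635 + (-46 - 1*8) = -38635 + (-46 - 8) = -38635 - 54 = -38689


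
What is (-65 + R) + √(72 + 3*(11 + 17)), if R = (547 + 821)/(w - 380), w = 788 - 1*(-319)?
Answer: -45887/727 + 2*√39 ≈ -50.628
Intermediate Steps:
w = 1107 (w = 788 + 319 = 1107)
R = 1368/727 (R = (547 + 821)/(1107 - 380) = 1368/727 ≈ 1.8817)
(-65 + R) + √(72 + 3*(11 + 17)) = (-65 + 1368/727) + √(72 + 3*(11 + 17)) = -45887/727 + √(72 + 3*28) = -45887/727 + √(72 + 84) = -45887/727 + √156 = -45887/727 + 2*√39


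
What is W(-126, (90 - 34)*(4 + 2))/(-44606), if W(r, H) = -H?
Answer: 168/22303 ≈ 0.0075326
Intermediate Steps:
W(-126, (90 - 34)*(4 + 2))/(-44606) = -(90 - 34)*(4 + 2)/(-44606) = -56*6*(-1/44606) = -1*336*(-1/44606) = -336*(-1/44606) = 168/22303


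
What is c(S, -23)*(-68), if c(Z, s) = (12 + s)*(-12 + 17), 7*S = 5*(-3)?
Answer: 3740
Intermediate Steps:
S = -15/7 (S = (5*(-3))/7 = (1/7)*(-15) = -15/7 ≈ -2.1429)
c(Z, s) = 60 + 5*s (c(Z, s) = (12 + s)*5 = 60 + 5*s)
c(S, -23)*(-68) = (60 + 5*(-23))*(-68) = (60 - 115)*(-68) = -55*(-68) = 3740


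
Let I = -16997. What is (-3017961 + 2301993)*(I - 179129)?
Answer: 140419939968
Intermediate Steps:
(-3017961 + 2301993)*(I - 179129) = (-3017961 + 2301993)*(-16997 - 179129) = -715968*(-196126) = 140419939968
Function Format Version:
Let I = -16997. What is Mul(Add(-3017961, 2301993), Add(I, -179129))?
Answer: 140419939968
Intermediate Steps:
Mul(Add(-3017961, 2301993), Add(I, -179129)) = Mul(Add(-3017961, 2301993), Add(-16997, -179129)) = Mul(-715968, -196126) = 140419939968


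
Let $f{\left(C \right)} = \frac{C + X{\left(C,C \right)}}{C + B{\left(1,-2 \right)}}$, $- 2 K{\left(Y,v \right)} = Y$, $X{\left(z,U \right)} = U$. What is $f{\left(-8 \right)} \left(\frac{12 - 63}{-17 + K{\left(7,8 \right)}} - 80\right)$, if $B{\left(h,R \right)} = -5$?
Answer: $- \frac{50848}{533} \approx -95.4$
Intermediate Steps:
$K{\left(Y,v \right)} = - \frac{Y}{2}$
$f{\left(C \right)} = \frac{2 C}{-5 + C}$ ($f{\left(C \right)} = \frac{C + C}{C - 5} = \frac{2 C}{-5 + C}$)
$f{\left(-8 \right)} \left(\frac{12 - 63}{-17 + K{\left(7,8 \right)}} - 80\right) = 2 \left(-8\right) \frac{1}{-5 - 8} \left(\frac{12 - 63}{-17 - \frac{7}{2}} - 80\right) = 2 \left(-8\right) \frac{1}{-13} \left(- \frac{51}{-17 - \frac{7}{2}} - 80\right) = 2 \left(-8\right) \left(- \frac{1}{13}\right) \left(- \frac{51}{- \frac{41}{2}} - 80\right) = \frac{16 \left(\left(-51\right) \left(- \frac{2}{41}\right) - 80\right)}{13} = \frac{16 \left(\frac{102}{41} - 80\right)}{13} = \frac{16}{13} \left(- \frac{3178}{41}\right) = - \frac{50848}{533}$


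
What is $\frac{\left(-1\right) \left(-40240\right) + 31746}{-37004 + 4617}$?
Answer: $- \frac{71986}{32387} \approx -2.2227$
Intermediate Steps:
$\frac{\left(-1\right) \left(-40240\right) + 31746}{-37004 + 4617} = \frac{40240 + 31746}{-32387} = 71986 \left(- \frac{1}{32387}\right) = - \frac{71986}{32387}$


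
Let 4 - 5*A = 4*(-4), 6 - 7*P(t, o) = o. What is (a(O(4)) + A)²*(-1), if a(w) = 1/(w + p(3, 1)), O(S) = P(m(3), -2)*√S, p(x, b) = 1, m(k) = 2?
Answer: -9801/529 ≈ -18.527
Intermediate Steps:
P(t, o) = 6/7 - o/7
A = 4 (A = ⅘ - 4*(-4)/5 = ⅘ - ⅕*(-16) = ⅘ + 16/5 = 4)
O(S) = 8*√S/7 (O(S) = (6/7 - ⅐*(-2))*√S = (6/7 + 2/7)*√S = 8*√S/7)
a(w) = 1/(1 + w) (a(w) = 1/(w + 1) = 1/(1 + w))
(a(O(4)) + A)²*(-1) = (1/(1 + 8*√4/7) + 4)²*(-1) = (1/(1 + (8/7)*2) + 4)²*(-1) = (1/(1 + 16/7) + 4)²*(-1) = (1/(23/7) + 4)²*(-1) = (7/23 + 4)²*(-1) = (99/23)²*(-1) = (9801/529)*(-1) = -9801/529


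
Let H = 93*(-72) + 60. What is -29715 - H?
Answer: -23079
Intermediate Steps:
H = -6636 (H = -6696 + 60 = -6636)
-29715 - H = -29715 - 1*(-6636) = -29715 + 6636 = -23079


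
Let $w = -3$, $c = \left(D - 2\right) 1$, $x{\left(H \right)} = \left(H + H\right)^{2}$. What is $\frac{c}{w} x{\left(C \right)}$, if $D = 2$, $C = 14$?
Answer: $0$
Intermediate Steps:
$x{\left(H \right)} = 4 H^{2}$ ($x{\left(H \right)} = \left(2 H\right)^{2} = 4 H^{2}$)
$c = 0$ ($c = \left(2 - 2\right) 1 = 0 \cdot 1 = 0$)
$\frac{c}{w} x{\left(C \right)} = \frac{1}{-3} \cdot 0 \cdot 4 \cdot 14^{2} = \left(- \frac{1}{3}\right) 0 \cdot 4 \cdot 196 = 0 \cdot 784 = 0$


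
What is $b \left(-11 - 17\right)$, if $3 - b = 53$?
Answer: $1400$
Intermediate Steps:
$b = -50$ ($b = 3 - 53 = -50$)
$b \left(-11 - 17\right) = - 50 \left(-11 - 17\right) = \left(-50\right) \left(-28\right) = 1400$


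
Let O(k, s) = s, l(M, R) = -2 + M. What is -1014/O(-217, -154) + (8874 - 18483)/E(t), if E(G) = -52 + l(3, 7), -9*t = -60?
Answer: 255250/1309 ≈ 195.00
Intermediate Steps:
t = 20/3 (t = -⅑*(-60) = 20/3 ≈ 6.6667)
E(G) = -51 (E(G) = -52 + (-2 + 3) = -52 + 1 = -51)
-1014/O(-217, -154) + (8874 - 18483)/E(t) = -1014/(-154) + (8874 - 18483)/(-51) = -1014*(-1/154) - 9609*(-1/51) = 507/77 + 3203/17 = 255250/1309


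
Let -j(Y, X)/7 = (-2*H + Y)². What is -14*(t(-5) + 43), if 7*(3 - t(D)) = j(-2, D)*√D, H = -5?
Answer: -644 - 896*I*√5 ≈ -644.0 - 2003.5*I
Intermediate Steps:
j(Y, X) = -7*(10 + Y)² (j(Y, X) = -7*(-2*(-5) + Y)² = -7*(10 + Y)²)
t(D) = 3 + 64*√D (t(D) = 3 - (-7*(10 - 2)²)*√D/7 = 3 - (-7*8²)*√D/7 = 3 - (-7*64)*√D/7 = 3 - (-64)*√D = 3 + 64*√D)
-14*(t(-5) + 43) = -14*((3 + 64*√(-5)) + 43) = -14*((3 + 64*(I*√5)) + 43) = -14*((3 + 64*I*√5) + 43) = -14*(46 + 64*I*√5) = -644 - 896*I*√5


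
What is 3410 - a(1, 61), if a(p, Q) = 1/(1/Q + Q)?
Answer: 12691959/3722 ≈ 3410.0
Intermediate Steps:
a(p, Q) = 1/(Q + 1/Q)
3410 - a(1, 61) = 3410 - 61/(1 + 61²) = 3410 - 61/(1 + 3721) = 3410 - 61/3722 = 12691959/3722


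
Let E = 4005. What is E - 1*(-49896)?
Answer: 53901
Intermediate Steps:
E - 1*(-49896) = 4005 - 1*(-49896) = 4005 + 49896 = 53901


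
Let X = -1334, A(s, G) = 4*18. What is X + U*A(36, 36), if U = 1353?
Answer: 96082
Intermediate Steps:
A(s, G) = 72
X + U*A(36, 36) = -1334 + 1353*72 = -1334 + 97416 = 96082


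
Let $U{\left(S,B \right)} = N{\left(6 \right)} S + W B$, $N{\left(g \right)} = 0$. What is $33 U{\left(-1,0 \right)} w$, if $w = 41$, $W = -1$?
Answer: $0$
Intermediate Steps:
$U{\left(S,B \right)} = - B$ ($U{\left(S,B \right)} = 0 S - B = 0 - B = - B$)
$33 U{\left(-1,0 \right)} w = 33 \left(\left(-1\right) 0\right) 41 = 33 \cdot 0 \cdot 41 = 0 \cdot 41 = 0$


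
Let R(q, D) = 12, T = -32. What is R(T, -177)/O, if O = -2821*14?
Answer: -6/19747 ≈ -0.00030384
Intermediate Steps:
O = -39494
R(T, -177)/O = 12/(-39494) = 12*(-1/39494) = -6/19747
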